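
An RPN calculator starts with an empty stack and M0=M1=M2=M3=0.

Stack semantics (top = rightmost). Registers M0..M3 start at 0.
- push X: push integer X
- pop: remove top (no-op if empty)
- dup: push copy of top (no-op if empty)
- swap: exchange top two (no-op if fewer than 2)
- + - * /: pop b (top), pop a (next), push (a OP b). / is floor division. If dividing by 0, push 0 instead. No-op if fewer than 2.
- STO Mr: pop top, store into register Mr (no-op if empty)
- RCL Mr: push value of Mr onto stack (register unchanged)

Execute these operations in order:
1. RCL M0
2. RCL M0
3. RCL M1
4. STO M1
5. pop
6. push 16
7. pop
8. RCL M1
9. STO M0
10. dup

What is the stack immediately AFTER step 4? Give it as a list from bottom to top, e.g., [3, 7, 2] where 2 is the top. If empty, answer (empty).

After op 1 (RCL M0): stack=[0] mem=[0,0,0,0]
After op 2 (RCL M0): stack=[0,0] mem=[0,0,0,0]
After op 3 (RCL M1): stack=[0,0,0] mem=[0,0,0,0]
After op 4 (STO M1): stack=[0,0] mem=[0,0,0,0]

[0, 0]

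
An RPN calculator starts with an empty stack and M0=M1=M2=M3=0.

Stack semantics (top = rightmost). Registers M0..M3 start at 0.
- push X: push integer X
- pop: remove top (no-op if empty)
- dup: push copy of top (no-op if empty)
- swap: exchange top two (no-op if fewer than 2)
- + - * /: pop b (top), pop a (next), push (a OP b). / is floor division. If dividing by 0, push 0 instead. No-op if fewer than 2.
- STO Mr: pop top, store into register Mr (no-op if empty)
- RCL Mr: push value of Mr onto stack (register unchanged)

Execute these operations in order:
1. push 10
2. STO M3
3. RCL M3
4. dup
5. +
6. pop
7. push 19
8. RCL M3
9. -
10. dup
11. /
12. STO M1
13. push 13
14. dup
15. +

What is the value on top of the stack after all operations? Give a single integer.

Answer: 26

Derivation:
After op 1 (push 10): stack=[10] mem=[0,0,0,0]
After op 2 (STO M3): stack=[empty] mem=[0,0,0,10]
After op 3 (RCL M3): stack=[10] mem=[0,0,0,10]
After op 4 (dup): stack=[10,10] mem=[0,0,0,10]
After op 5 (+): stack=[20] mem=[0,0,0,10]
After op 6 (pop): stack=[empty] mem=[0,0,0,10]
After op 7 (push 19): stack=[19] mem=[0,0,0,10]
After op 8 (RCL M3): stack=[19,10] mem=[0,0,0,10]
After op 9 (-): stack=[9] mem=[0,0,0,10]
After op 10 (dup): stack=[9,9] mem=[0,0,0,10]
After op 11 (/): stack=[1] mem=[0,0,0,10]
After op 12 (STO M1): stack=[empty] mem=[0,1,0,10]
After op 13 (push 13): stack=[13] mem=[0,1,0,10]
After op 14 (dup): stack=[13,13] mem=[0,1,0,10]
After op 15 (+): stack=[26] mem=[0,1,0,10]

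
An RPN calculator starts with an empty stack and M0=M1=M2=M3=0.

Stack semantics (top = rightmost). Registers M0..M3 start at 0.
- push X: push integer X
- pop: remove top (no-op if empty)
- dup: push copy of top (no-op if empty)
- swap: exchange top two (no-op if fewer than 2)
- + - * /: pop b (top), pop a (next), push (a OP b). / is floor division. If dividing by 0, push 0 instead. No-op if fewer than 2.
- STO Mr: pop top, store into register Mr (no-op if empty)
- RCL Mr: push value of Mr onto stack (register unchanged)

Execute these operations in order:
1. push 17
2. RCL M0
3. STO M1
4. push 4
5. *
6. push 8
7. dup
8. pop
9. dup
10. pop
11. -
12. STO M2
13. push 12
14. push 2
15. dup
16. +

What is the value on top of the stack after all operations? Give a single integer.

Answer: 4

Derivation:
After op 1 (push 17): stack=[17] mem=[0,0,0,0]
After op 2 (RCL M0): stack=[17,0] mem=[0,0,0,0]
After op 3 (STO M1): stack=[17] mem=[0,0,0,0]
After op 4 (push 4): stack=[17,4] mem=[0,0,0,0]
After op 5 (*): stack=[68] mem=[0,0,0,0]
After op 6 (push 8): stack=[68,8] mem=[0,0,0,0]
After op 7 (dup): stack=[68,8,8] mem=[0,0,0,0]
After op 8 (pop): stack=[68,8] mem=[0,0,0,0]
After op 9 (dup): stack=[68,8,8] mem=[0,0,0,0]
After op 10 (pop): stack=[68,8] mem=[0,0,0,0]
After op 11 (-): stack=[60] mem=[0,0,0,0]
After op 12 (STO M2): stack=[empty] mem=[0,0,60,0]
After op 13 (push 12): stack=[12] mem=[0,0,60,0]
After op 14 (push 2): stack=[12,2] mem=[0,0,60,0]
After op 15 (dup): stack=[12,2,2] mem=[0,0,60,0]
After op 16 (+): stack=[12,4] mem=[0,0,60,0]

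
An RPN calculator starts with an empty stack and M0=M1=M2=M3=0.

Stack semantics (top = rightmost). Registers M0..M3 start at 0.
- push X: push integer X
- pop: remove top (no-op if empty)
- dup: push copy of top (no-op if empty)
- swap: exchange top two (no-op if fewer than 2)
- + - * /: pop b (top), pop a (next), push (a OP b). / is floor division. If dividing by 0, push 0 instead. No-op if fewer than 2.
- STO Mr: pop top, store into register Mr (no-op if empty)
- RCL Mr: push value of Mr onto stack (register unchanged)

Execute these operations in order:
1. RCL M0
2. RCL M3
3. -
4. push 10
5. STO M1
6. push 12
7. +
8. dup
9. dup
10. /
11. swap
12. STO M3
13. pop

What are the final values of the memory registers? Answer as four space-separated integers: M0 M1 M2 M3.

Answer: 0 10 0 12

Derivation:
After op 1 (RCL M0): stack=[0] mem=[0,0,0,0]
After op 2 (RCL M3): stack=[0,0] mem=[0,0,0,0]
After op 3 (-): stack=[0] mem=[0,0,0,0]
After op 4 (push 10): stack=[0,10] mem=[0,0,0,0]
After op 5 (STO M1): stack=[0] mem=[0,10,0,0]
After op 6 (push 12): stack=[0,12] mem=[0,10,0,0]
After op 7 (+): stack=[12] mem=[0,10,0,0]
After op 8 (dup): stack=[12,12] mem=[0,10,0,0]
After op 9 (dup): stack=[12,12,12] mem=[0,10,0,0]
After op 10 (/): stack=[12,1] mem=[0,10,0,0]
After op 11 (swap): stack=[1,12] mem=[0,10,0,0]
After op 12 (STO M3): stack=[1] mem=[0,10,0,12]
After op 13 (pop): stack=[empty] mem=[0,10,0,12]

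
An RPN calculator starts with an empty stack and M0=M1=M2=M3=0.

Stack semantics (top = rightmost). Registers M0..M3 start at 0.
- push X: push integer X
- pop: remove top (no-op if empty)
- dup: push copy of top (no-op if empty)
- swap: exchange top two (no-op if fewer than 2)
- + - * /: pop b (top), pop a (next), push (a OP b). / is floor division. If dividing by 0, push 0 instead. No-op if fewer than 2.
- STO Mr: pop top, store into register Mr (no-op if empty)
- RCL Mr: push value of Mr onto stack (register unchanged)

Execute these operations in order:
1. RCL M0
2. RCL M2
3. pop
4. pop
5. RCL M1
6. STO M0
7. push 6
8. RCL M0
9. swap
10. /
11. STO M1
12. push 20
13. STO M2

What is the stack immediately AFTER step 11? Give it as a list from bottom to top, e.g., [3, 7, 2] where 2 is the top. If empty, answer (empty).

After op 1 (RCL M0): stack=[0] mem=[0,0,0,0]
After op 2 (RCL M2): stack=[0,0] mem=[0,0,0,0]
After op 3 (pop): stack=[0] mem=[0,0,0,0]
After op 4 (pop): stack=[empty] mem=[0,0,0,0]
After op 5 (RCL M1): stack=[0] mem=[0,0,0,0]
After op 6 (STO M0): stack=[empty] mem=[0,0,0,0]
After op 7 (push 6): stack=[6] mem=[0,0,0,0]
After op 8 (RCL M0): stack=[6,0] mem=[0,0,0,0]
After op 9 (swap): stack=[0,6] mem=[0,0,0,0]
After op 10 (/): stack=[0] mem=[0,0,0,0]
After op 11 (STO M1): stack=[empty] mem=[0,0,0,0]

(empty)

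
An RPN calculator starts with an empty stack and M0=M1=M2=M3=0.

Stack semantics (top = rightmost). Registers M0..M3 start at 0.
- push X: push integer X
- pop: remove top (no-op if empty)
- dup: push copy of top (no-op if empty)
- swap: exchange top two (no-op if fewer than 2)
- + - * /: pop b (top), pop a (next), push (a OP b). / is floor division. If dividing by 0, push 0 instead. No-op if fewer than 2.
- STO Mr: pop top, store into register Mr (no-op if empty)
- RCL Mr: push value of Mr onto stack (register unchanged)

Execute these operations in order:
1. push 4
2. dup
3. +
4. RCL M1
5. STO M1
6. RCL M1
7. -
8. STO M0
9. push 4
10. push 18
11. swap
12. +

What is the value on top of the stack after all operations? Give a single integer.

After op 1 (push 4): stack=[4] mem=[0,0,0,0]
After op 2 (dup): stack=[4,4] mem=[0,0,0,0]
After op 3 (+): stack=[8] mem=[0,0,0,0]
After op 4 (RCL M1): stack=[8,0] mem=[0,0,0,0]
After op 5 (STO M1): stack=[8] mem=[0,0,0,0]
After op 6 (RCL M1): stack=[8,0] mem=[0,0,0,0]
After op 7 (-): stack=[8] mem=[0,0,0,0]
After op 8 (STO M0): stack=[empty] mem=[8,0,0,0]
After op 9 (push 4): stack=[4] mem=[8,0,0,0]
After op 10 (push 18): stack=[4,18] mem=[8,0,0,0]
After op 11 (swap): stack=[18,4] mem=[8,0,0,0]
After op 12 (+): stack=[22] mem=[8,0,0,0]

Answer: 22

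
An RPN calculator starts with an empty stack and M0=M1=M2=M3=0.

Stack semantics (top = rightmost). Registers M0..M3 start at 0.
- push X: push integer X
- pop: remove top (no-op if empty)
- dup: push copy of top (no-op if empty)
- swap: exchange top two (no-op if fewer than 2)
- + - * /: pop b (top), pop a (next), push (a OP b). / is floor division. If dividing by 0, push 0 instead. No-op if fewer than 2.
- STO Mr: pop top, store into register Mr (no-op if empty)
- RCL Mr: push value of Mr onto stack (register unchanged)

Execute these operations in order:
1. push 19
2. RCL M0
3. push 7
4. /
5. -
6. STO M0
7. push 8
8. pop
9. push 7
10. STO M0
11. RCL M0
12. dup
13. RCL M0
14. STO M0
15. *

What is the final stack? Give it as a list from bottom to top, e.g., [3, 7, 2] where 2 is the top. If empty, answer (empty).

Answer: [49]

Derivation:
After op 1 (push 19): stack=[19] mem=[0,0,0,0]
After op 2 (RCL M0): stack=[19,0] mem=[0,0,0,0]
After op 3 (push 7): stack=[19,0,7] mem=[0,0,0,0]
After op 4 (/): stack=[19,0] mem=[0,0,0,0]
After op 5 (-): stack=[19] mem=[0,0,0,0]
After op 6 (STO M0): stack=[empty] mem=[19,0,0,0]
After op 7 (push 8): stack=[8] mem=[19,0,0,0]
After op 8 (pop): stack=[empty] mem=[19,0,0,0]
After op 9 (push 7): stack=[7] mem=[19,0,0,0]
After op 10 (STO M0): stack=[empty] mem=[7,0,0,0]
After op 11 (RCL M0): stack=[7] mem=[7,0,0,0]
After op 12 (dup): stack=[7,7] mem=[7,0,0,0]
After op 13 (RCL M0): stack=[7,7,7] mem=[7,0,0,0]
After op 14 (STO M0): stack=[7,7] mem=[7,0,0,0]
After op 15 (*): stack=[49] mem=[7,0,0,0]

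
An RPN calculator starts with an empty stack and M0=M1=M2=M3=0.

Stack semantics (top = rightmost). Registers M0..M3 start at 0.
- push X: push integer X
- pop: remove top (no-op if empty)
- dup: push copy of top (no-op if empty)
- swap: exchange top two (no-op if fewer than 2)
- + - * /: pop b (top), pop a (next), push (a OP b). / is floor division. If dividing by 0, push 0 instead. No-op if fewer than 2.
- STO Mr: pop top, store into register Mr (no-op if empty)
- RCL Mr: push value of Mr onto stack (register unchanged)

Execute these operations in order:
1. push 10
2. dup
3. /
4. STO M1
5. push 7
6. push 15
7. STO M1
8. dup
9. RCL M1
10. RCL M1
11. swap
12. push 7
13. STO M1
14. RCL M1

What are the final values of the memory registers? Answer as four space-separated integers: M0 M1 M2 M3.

Answer: 0 7 0 0

Derivation:
After op 1 (push 10): stack=[10] mem=[0,0,0,0]
After op 2 (dup): stack=[10,10] mem=[0,0,0,0]
After op 3 (/): stack=[1] mem=[0,0,0,0]
After op 4 (STO M1): stack=[empty] mem=[0,1,0,0]
After op 5 (push 7): stack=[7] mem=[0,1,0,0]
After op 6 (push 15): stack=[7,15] mem=[0,1,0,0]
After op 7 (STO M1): stack=[7] mem=[0,15,0,0]
After op 8 (dup): stack=[7,7] mem=[0,15,0,0]
After op 9 (RCL M1): stack=[7,7,15] mem=[0,15,0,0]
After op 10 (RCL M1): stack=[7,7,15,15] mem=[0,15,0,0]
After op 11 (swap): stack=[7,7,15,15] mem=[0,15,0,0]
After op 12 (push 7): stack=[7,7,15,15,7] mem=[0,15,0,0]
After op 13 (STO M1): stack=[7,7,15,15] mem=[0,7,0,0]
After op 14 (RCL M1): stack=[7,7,15,15,7] mem=[0,7,0,0]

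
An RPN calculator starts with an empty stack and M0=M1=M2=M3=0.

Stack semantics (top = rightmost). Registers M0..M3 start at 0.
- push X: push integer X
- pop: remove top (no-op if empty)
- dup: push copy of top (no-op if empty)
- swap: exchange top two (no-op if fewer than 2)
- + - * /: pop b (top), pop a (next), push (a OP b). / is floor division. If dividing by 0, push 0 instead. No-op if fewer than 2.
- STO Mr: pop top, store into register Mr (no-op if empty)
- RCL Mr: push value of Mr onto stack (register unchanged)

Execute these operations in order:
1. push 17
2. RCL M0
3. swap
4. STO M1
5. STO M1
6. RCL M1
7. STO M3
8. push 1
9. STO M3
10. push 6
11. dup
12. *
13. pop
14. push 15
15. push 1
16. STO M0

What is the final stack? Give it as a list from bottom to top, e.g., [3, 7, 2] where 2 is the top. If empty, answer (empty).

Answer: [15]

Derivation:
After op 1 (push 17): stack=[17] mem=[0,0,0,0]
After op 2 (RCL M0): stack=[17,0] mem=[0,0,0,0]
After op 3 (swap): stack=[0,17] mem=[0,0,0,0]
After op 4 (STO M1): stack=[0] mem=[0,17,0,0]
After op 5 (STO M1): stack=[empty] mem=[0,0,0,0]
After op 6 (RCL M1): stack=[0] mem=[0,0,0,0]
After op 7 (STO M3): stack=[empty] mem=[0,0,0,0]
After op 8 (push 1): stack=[1] mem=[0,0,0,0]
After op 9 (STO M3): stack=[empty] mem=[0,0,0,1]
After op 10 (push 6): stack=[6] mem=[0,0,0,1]
After op 11 (dup): stack=[6,6] mem=[0,0,0,1]
After op 12 (*): stack=[36] mem=[0,0,0,1]
After op 13 (pop): stack=[empty] mem=[0,0,0,1]
After op 14 (push 15): stack=[15] mem=[0,0,0,1]
After op 15 (push 1): stack=[15,1] mem=[0,0,0,1]
After op 16 (STO M0): stack=[15] mem=[1,0,0,1]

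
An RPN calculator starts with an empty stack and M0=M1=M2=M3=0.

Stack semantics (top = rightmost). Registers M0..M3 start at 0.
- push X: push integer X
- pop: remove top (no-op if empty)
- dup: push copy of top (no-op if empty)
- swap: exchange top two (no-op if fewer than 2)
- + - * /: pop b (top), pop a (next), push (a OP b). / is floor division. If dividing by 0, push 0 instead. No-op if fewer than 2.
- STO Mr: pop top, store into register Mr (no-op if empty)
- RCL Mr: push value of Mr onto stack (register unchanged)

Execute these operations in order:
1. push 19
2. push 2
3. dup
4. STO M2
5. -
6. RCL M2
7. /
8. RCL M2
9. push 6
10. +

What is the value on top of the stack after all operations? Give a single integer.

Answer: 8

Derivation:
After op 1 (push 19): stack=[19] mem=[0,0,0,0]
After op 2 (push 2): stack=[19,2] mem=[0,0,0,0]
After op 3 (dup): stack=[19,2,2] mem=[0,0,0,0]
After op 4 (STO M2): stack=[19,2] mem=[0,0,2,0]
After op 5 (-): stack=[17] mem=[0,0,2,0]
After op 6 (RCL M2): stack=[17,2] mem=[0,0,2,0]
After op 7 (/): stack=[8] mem=[0,0,2,0]
After op 8 (RCL M2): stack=[8,2] mem=[0,0,2,0]
After op 9 (push 6): stack=[8,2,6] mem=[0,0,2,0]
After op 10 (+): stack=[8,8] mem=[0,0,2,0]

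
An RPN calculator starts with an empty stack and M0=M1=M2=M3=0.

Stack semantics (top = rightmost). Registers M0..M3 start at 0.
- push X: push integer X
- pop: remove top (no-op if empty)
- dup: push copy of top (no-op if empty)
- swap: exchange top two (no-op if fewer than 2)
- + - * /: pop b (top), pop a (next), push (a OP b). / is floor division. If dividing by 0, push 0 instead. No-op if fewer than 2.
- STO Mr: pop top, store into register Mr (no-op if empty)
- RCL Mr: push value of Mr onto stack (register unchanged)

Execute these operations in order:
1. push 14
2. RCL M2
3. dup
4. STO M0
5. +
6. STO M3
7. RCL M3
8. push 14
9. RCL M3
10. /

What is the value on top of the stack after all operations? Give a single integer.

After op 1 (push 14): stack=[14] mem=[0,0,0,0]
After op 2 (RCL M2): stack=[14,0] mem=[0,0,0,0]
After op 3 (dup): stack=[14,0,0] mem=[0,0,0,0]
After op 4 (STO M0): stack=[14,0] mem=[0,0,0,0]
After op 5 (+): stack=[14] mem=[0,0,0,0]
After op 6 (STO M3): stack=[empty] mem=[0,0,0,14]
After op 7 (RCL M3): stack=[14] mem=[0,0,0,14]
After op 8 (push 14): stack=[14,14] mem=[0,0,0,14]
After op 9 (RCL M3): stack=[14,14,14] mem=[0,0,0,14]
After op 10 (/): stack=[14,1] mem=[0,0,0,14]

Answer: 1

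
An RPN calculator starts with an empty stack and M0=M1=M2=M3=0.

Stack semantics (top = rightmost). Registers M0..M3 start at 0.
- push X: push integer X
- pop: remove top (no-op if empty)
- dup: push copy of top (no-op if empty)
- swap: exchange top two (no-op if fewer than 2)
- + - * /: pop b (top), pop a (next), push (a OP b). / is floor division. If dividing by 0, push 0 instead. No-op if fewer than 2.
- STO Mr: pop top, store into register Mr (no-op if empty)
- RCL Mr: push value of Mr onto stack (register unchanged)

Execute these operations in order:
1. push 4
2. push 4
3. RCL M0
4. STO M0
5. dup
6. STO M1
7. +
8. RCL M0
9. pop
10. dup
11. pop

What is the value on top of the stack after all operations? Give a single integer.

After op 1 (push 4): stack=[4] mem=[0,0,0,0]
After op 2 (push 4): stack=[4,4] mem=[0,0,0,0]
After op 3 (RCL M0): stack=[4,4,0] mem=[0,0,0,0]
After op 4 (STO M0): stack=[4,4] mem=[0,0,0,0]
After op 5 (dup): stack=[4,4,4] mem=[0,0,0,0]
After op 6 (STO M1): stack=[4,4] mem=[0,4,0,0]
After op 7 (+): stack=[8] mem=[0,4,0,0]
After op 8 (RCL M0): stack=[8,0] mem=[0,4,0,0]
After op 9 (pop): stack=[8] mem=[0,4,0,0]
After op 10 (dup): stack=[8,8] mem=[0,4,0,0]
After op 11 (pop): stack=[8] mem=[0,4,0,0]

Answer: 8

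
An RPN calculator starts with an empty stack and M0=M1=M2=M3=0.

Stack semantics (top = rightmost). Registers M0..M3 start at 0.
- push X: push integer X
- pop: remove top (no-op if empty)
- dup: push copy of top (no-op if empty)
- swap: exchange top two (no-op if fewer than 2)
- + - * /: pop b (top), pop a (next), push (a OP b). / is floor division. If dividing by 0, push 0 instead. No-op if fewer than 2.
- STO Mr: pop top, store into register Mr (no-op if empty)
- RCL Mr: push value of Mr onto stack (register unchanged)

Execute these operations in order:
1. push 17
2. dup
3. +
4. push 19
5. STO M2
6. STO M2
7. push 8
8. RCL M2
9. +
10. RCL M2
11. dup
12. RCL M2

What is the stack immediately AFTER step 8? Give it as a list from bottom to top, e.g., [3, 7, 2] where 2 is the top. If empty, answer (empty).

After op 1 (push 17): stack=[17] mem=[0,0,0,0]
After op 2 (dup): stack=[17,17] mem=[0,0,0,0]
After op 3 (+): stack=[34] mem=[0,0,0,0]
After op 4 (push 19): stack=[34,19] mem=[0,0,0,0]
After op 5 (STO M2): stack=[34] mem=[0,0,19,0]
After op 6 (STO M2): stack=[empty] mem=[0,0,34,0]
After op 7 (push 8): stack=[8] mem=[0,0,34,0]
After op 8 (RCL M2): stack=[8,34] mem=[0,0,34,0]

[8, 34]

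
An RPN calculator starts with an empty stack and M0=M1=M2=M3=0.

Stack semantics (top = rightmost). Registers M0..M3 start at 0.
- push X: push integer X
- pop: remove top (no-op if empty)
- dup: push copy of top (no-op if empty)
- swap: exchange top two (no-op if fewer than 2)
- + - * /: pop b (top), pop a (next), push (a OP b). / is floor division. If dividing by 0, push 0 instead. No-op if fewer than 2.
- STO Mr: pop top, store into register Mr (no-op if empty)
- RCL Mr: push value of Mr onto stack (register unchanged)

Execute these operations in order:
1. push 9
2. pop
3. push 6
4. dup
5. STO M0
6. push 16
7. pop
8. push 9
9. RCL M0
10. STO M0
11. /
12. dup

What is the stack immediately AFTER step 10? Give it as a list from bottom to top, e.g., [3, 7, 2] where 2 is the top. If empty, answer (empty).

After op 1 (push 9): stack=[9] mem=[0,0,0,0]
After op 2 (pop): stack=[empty] mem=[0,0,0,0]
After op 3 (push 6): stack=[6] mem=[0,0,0,0]
After op 4 (dup): stack=[6,6] mem=[0,0,0,0]
After op 5 (STO M0): stack=[6] mem=[6,0,0,0]
After op 6 (push 16): stack=[6,16] mem=[6,0,0,0]
After op 7 (pop): stack=[6] mem=[6,0,0,0]
After op 8 (push 9): stack=[6,9] mem=[6,0,0,0]
After op 9 (RCL M0): stack=[6,9,6] mem=[6,0,0,0]
After op 10 (STO M0): stack=[6,9] mem=[6,0,0,0]

[6, 9]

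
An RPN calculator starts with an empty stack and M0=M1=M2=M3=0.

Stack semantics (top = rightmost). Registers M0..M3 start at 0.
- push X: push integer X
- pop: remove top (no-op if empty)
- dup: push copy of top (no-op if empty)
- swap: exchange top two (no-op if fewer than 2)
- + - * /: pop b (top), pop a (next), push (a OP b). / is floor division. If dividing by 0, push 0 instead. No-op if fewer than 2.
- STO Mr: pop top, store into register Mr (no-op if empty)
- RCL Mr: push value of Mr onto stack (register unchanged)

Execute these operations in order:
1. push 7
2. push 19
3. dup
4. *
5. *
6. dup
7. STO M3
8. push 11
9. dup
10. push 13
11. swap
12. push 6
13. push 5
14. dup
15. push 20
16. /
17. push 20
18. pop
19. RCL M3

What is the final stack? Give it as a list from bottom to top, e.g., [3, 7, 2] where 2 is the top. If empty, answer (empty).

After op 1 (push 7): stack=[7] mem=[0,0,0,0]
After op 2 (push 19): stack=[7,19] mem=[0,0,0,0]
After op 3 (dup): stack=[7,19,19] mem=[0,0,0,0]
After op 4 (*): stack=[7,361] mem=[0,0,0,0]
After op 5 (*): stack=[2527] mem=[0,0,0,0]
After op 6 (dup): stack=[2527,2527] mem=[0,0,0,0]
After op 7 (STO M3): stack=[2527] mem=[0,0,0,2527]
After op 8 (push 11): stack=[2527,11] mem=[0,0,0,2527]
After op 9 (dup): stack=[2527,11,11] mem=[0,0,0,2527]
After op 10 (push 13): stack=[2527,11,11,13] mem=[0,0,0,2527]
After op 11 (swap): stack=[2527,11,13,11] mem=[0,0,0,2527]
After op 12 (push 6): stack=[2527,11,13,11,6] mem=[0,0,0,2527]
After op 13 (push 5): stack=[2527,11,13,11,6,5] mem=[0,0,0,2527]
After op 14 (dup): stack=[2527,11,13,11,6,5,5] mem=[0,0,0,2527]
After op 15 (push 20): stack=[2527,11,13,11,6,5,5,20] mem=[0,0,0,2527]
After op 16 (/): stack=[2527,11,13,11,6,5,0] mem=[0,0,0,2527]
After op 17 (push 20): stack=[2527,11,13,11,6,5,0,20] mem=[0,0,0,2527]
After op 18 (pop): stack=[2527,11,13,11,6,5,0] mem=[0,0,0,2527]
After op 19 (RCL M3): stack=[2527,11,13,11,6,5,0,2527] mem=[0,0,0,2527]

Answer: [2527, 11, 13, 11, 6, 5, 0, 2527]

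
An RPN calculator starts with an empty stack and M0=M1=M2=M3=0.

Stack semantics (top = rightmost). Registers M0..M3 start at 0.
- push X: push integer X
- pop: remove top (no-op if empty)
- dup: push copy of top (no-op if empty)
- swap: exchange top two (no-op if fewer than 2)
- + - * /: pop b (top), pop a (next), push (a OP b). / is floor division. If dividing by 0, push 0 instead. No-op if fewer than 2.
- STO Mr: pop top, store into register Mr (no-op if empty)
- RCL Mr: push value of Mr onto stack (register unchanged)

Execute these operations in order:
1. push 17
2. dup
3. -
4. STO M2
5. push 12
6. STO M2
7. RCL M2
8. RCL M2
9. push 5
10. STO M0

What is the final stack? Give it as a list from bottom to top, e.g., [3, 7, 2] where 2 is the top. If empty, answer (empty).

Answer: [12, 12]

Derivation:
After op 1 (push 17): stack=[17] mem=[0,0,0,0]
After op 2 (dup): stack=[17,17] mem=[0,0,0,0]
After op 3 (-): stack=[0] mem=[0,0,0,0]
After op 4 (STO M2): stack=[empty] mem=[0,0,0,0]
After op 5 (push 12): stack=[12] mem=[0,0,0,0]
After op 6 (STO M2): stack=[empty] mem=[0,0,12,0]
After op 7 (RCL M2): stack=[12] mem=[0,0,12,0]
After op 8 (RCL M2): stack=[12,12] mem=[0,0,12,0]
After op 9 (push 5): stack=[12,12,5] mem=[0,0,12,0]
After op 10 (STO M0): stack=[12,12] mem=[5,0,12,0]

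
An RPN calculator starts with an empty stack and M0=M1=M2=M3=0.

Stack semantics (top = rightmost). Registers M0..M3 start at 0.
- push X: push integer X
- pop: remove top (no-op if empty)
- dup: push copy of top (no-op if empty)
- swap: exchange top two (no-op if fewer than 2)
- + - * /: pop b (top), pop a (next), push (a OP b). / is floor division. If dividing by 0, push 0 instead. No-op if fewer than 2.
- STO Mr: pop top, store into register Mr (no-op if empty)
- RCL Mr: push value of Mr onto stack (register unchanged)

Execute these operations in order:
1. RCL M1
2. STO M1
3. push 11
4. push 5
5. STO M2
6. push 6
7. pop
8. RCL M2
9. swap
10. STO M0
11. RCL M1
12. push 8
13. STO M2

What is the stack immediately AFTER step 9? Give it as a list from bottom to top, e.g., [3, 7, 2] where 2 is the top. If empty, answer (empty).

After op 1 (RCL M1): stack=[0] mem=[0,0,0,0]
After op 2 (STO M1): stack=[empty] mem=[0,0,0,0]
After op 3 (push 11): stack=[11] mem=[0,0,0,0]
After op 4 (push 5): stack=[11,5] mem=[0,0,0,0]
After op 5 (STO M2): stack=[11] mem=[0,0,5,0]
After op 6 (push 6): stack=[11,6] mem=[0,0,5,0]
After op 7 (pop): stack=[11] mem=[0,0,5,0]
After op 8 (RCL M2): stack=[11,5] mem=[0,0,5,0]
After op 9 (swap): stack=[5,11] mem=[0,0,5,0]

[5, 11]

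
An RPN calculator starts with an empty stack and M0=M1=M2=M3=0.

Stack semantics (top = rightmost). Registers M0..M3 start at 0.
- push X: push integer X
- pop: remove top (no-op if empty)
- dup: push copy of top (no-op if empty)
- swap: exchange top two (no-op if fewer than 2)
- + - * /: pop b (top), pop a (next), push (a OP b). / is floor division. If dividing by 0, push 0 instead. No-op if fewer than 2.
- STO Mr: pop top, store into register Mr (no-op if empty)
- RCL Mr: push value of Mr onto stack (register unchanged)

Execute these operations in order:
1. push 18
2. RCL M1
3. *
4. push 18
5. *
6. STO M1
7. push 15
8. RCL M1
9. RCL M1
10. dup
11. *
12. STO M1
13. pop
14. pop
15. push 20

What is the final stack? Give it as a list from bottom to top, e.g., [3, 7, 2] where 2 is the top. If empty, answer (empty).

Answer: [20]

Derivation:
After op 1 (push 18): stack=[18] mem=[0,0,0,0]
After op 2 (RCL M1): stack=[18,0] mem=[0,0,0,0]
After op 3 (*): stack=[0] mem=[0,0,0,0]
After op 4 (push 18): stack=[0,18] mem=[0,0,0,0]
After op 5 (*): stack=[0] mem=[0,0,0,0]
After op 6 (STO M1): stack=[empty] mem=[0,0,0,0]
After op 7 (push 15): stack=[15] mem=[0,0,0,0]
After op 8 (RCL M1): stack=[15,0] mem=[0,0,0,0]
After op 9 (RCL M1): stack=[15,0,0] mem=[0,0,0,0]
After op 10 (dup): stack=[15,0,0,0] mem=[0,0,0,0]
After op 11 (*): stack=[15,0,0] mem=[0,0,0,0]
After op 12 (STO M1): stack=[15,0] mem=[0,0,0,0]
After op 13 (pop): stack=[15] mem=[0,0,0,0]
After op 14 (pop): stack=[empty] mem=[0,0,0,0]
After op 15 (push 20): stack=[20] mem=[0,0,0,0]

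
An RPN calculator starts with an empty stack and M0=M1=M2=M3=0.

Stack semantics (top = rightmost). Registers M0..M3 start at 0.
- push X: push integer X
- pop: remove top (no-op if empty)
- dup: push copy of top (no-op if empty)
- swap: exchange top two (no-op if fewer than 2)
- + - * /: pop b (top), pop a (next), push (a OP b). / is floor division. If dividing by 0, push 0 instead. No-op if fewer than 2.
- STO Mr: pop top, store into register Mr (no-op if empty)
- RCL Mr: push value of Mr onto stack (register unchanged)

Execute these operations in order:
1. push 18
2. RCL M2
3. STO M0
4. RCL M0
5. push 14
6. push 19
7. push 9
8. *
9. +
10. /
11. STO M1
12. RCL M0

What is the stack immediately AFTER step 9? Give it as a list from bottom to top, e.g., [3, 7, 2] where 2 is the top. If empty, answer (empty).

After op 1 (push 18): stack=[18] mem=[0,0,0,0]
After op 2 (RCL M2): stack=[18,0] mem=[0,0,0,0]
After op 3 (STO M0): stack=[18] mem=[0,0,0,0]
After op 4 (RCL M0): stack=[18,0] mem=[0,0,0,0]
After op 5 (push 14): stack=[18,0,14] mem=[0,0,0,0]
After op 6 (push 19): stack=[18,0,14,19] mem=[0,0,0,0]
After op 7 (push 9): stack=[18,0,14,19,9] mem=[0,0,0,0]
After op 8 (*): stack=[18,0,14,171] mem=[0,0,0,0]
After op 9 (+): stack=[18,0,185] mem=[0,0,0,0]

[18, 0, 185]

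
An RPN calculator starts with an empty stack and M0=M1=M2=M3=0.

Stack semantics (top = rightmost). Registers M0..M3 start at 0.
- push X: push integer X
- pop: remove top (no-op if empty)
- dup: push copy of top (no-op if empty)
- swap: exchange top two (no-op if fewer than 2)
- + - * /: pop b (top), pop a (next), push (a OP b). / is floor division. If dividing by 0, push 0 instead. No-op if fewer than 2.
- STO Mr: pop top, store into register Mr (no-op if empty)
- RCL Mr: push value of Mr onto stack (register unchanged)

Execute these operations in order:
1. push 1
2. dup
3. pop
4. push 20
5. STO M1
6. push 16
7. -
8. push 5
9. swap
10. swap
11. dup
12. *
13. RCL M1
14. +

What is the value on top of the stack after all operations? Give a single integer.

Answer: 45

Derivation:
After op 1 (push 1): stack=[1] mem=[0,0,0,0]
After op 2 (dup): stack=[1,1] mem=[0,0,0,0]
After op 3 (pop): stack=[1] mem=[0,0,0,0]
After op 4 (push 20): stack=[1,20] mem=[0,0,0,0]
After op 5 (STO M1): stack=[1] mem=[0,20,0,0]
After op 6 (push 16): stack=[1,16] mem=[0,20,0,0]
After op 7 (-): stack=[-15] mem=[0,20,0,0]
After op 8 (push 5): stack=[-15,5] mem=[0,20,0,0]
After op 9 (swap): stack=[5,-15] mem=[0,20,0,0]
After op 10 (swap): stack=[-15,5] mem=[0,20,0,0]
After op 11 (dup): stack=[-15,5,5] mem=[0,20,0,0]
After op 12 (*): stack=[-15,25] mem=[0,20,0,0]
After op 13 (RCL M1): stack=[-15,25,20] mem=[0,20,0,0]
After op 14 (+): stack=[-15,45] mem=[0,20,0,0]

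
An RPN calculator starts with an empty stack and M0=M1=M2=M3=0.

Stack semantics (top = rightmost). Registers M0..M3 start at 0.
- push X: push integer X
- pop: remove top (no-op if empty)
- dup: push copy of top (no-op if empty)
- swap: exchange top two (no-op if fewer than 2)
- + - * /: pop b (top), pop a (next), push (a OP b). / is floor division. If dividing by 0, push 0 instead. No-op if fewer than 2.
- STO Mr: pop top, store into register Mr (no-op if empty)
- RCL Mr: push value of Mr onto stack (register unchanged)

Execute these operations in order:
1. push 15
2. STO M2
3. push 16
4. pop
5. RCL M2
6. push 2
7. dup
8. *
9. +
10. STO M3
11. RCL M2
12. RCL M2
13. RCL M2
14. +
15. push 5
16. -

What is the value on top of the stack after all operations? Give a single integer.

After op 1 (push 15): stack=[15] mem=[0,0,0,0]
After op 2 (STO M2): stack=[empty] mem=[0,0,15,0]
After op 3 (push 16): stack=[16] mem=[0,0,15,0]
After op 4 (pop): stack=[empty] mem=[0,0,15,0]
After op 5 (RCL M2): stack=[15] mem=[0,0,15,0]
After op 6 (push 2): stack=[15,2] mem=[0,0,15,0]
After op 7 (dup): stack=[15,2,2] mem=[0,0,15,0]
After op 8 (*): stack=[15,4] mem=[0,0,15,0]
After op 9 (+): stack=[19] mem=[0,0,15,0]
After op 10 (STO M3): stack=[empty] mem=[0,0,15,19]
After op 11 (RCL M2): stack=[15] mem=[0,0,15,19]
After op 12 (RCL M2): stack=[15,15] mem=[0,0,15,19]
After op 13 (RCL M2): stack=[15,15,15] mem=[0,0,15,19]
After op 14 (+): stack=[15,30] mem=[0,0,15,19]
After op 15 (push 5): stack=[15,30,5] mem=[0,0,15,19]
After op 16 (-): stack=[15,25] mem=[0,0,15,19]

Answer: 25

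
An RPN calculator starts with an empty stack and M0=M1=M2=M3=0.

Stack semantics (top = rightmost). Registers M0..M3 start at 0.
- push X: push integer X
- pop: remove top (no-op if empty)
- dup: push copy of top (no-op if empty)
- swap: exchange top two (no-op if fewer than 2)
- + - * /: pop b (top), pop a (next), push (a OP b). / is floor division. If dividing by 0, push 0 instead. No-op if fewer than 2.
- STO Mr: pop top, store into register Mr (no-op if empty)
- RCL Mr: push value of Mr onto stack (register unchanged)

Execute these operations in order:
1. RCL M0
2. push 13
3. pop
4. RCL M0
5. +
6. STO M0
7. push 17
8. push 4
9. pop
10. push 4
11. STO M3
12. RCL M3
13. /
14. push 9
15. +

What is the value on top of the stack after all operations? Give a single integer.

Answer: 13

Derivation:
After op 1 (RCL M0): stack=[0] mem=[0,0,0,0]
After op 2 (push 13): stack=[0,13] mem=[0,0,0,0]
After op 3 (pop): stack=[0] mem=[0,0,0,0]
After op 4 (RCL M0): stack=[0,0] mem=[0,0,0,0]
After op 5 (+): stack=[0] mem=[0,0,0,0]
After op 6 (STO M0): stack=[empty] mem=[0,0,0,0]
After op 7 (push 17): stack=[17] mem=[0,0,0,0]
After op 8 (push 4): stack=[17,4] mem=[0,0,0,0]
After op 9 (pop): stack=[17] mem=[0,0,0,0]
After op 10 (push 4): stack=[17,4] mem=[0,0,0,0]
After op 11 (STO M3): stack=[17] mem=[0,0,0,4]
After op 12 (RCL M3): stack=[17,4] mem=[0,0,0,4]
After op 13 (/): stack=[4] mem=[0,0,0,4]
After op 14 (push 9): stack=[4,9] mem=[0,0,0,4]
After op 15 (+): stack=[13] mem=[0,0,0,4]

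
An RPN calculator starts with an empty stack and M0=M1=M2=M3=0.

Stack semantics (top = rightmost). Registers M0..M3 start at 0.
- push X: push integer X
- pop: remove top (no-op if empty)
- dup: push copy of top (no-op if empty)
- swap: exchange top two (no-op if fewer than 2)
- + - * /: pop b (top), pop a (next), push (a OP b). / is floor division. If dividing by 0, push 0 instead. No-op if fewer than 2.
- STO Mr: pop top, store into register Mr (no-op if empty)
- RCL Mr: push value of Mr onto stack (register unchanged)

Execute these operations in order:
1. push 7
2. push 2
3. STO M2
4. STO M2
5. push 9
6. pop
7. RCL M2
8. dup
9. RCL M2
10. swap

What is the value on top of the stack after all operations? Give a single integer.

After op 1 (push 7): stack=[7] mem=[0,0,0,0]
After op 2 (push 2): stack=[7,2] mem=[0,0,0,0]
After op 3 (STO M2): stack=[7] mem=[0,0,2,0]
After op 4 (STO M2): stack=[empty] mem=[0,0,7,0]
After op 5 (push 9): stack=[9] mem=[0,0,7,0]
After op 6 (pop): stack=[empty] mem=[0,0,7,0]
After op 7 (RCL M2): stack=[7] mem=[0,0,7,0]
After op 8 (dup): stack=[7,7] mem=[0,0,7,0]
After op 9 (RCL M2): stack=[7,7,7] mem=[0,0,7,0]
After op 10 (swap): stack=[7,7,7] mem=[0,0,7,0]

Answer: 7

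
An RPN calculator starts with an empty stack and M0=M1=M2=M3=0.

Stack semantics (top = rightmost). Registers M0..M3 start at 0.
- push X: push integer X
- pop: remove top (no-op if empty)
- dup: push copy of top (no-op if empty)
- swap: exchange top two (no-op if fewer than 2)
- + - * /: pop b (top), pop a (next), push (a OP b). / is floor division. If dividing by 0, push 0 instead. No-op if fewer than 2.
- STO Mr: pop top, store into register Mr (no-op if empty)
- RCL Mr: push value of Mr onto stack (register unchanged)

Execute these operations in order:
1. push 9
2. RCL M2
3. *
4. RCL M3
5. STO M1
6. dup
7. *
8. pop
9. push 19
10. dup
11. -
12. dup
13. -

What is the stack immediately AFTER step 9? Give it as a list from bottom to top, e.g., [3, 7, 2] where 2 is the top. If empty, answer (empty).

After op 1 (push 9): stack=[9] mem=[0,0,0,0]
After op 2 (RCL M2): stack=[9,0] mem=[0,0,0,0]
After op 3 (*): stack=[0] mem=[0,0,0,0]
After op 4 (RCL M3): stack=[0,0] mem=[0,0,0,0]
After op 5 (STO M1): stack=[0] mem=[0,0,0,0]
After op 6 (dup): stack=[0,0] mem=[0,0,0,0]
After op 7 (*): stack=[0] mem=[0,0,0,0]
After op 8 (pop): stack=[empty] mem=[0,0,0,0]
After op 9 (push 19): stack=[19] mem=[0,0,0,0]

[19]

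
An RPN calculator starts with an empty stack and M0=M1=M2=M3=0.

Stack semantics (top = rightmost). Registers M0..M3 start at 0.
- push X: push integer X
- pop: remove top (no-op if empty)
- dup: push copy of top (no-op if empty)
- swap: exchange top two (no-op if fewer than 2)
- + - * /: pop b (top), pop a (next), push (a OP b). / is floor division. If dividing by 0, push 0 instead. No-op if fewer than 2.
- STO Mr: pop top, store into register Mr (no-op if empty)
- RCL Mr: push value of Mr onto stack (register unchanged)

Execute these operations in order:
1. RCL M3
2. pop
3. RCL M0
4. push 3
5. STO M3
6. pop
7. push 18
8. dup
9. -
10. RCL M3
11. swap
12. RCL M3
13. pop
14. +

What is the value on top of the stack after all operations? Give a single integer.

Answer: 3

Derivation:
After op 1 (RCL M3): stack=[0] mem=[0,0,0,0]
After op 2 (pop): stack=[empty] mem=[0,0,0,0]
After op 3 (RCL M0): stack=[0] mem=[0,0,0,0]
After op 4 (push 3): stack=[0,3] mem=[0,0,0,0]
After op 5 (STO M3): stack=[0] mem=[0,0,0,3]
After op 6 (pop): stack=[empty] mem=[0,0,0,3]
After op 7 (push 18): stack=[18] mem=[0,0,0,3]
After op 8 (dup): stack=[18,18] mem=[0,0,0,3]
After op 9 (-): stack=[0] mem=[0,0,0,3]
After op 10 (RCL M3): stack=[0,3] mem=[0,0,0,3]
After op 11 (swap): stack=[3,0] mem=[0,0,0,3]
After op 12 (RCL M3): stack=[3,0,3] mem=[0,0,0,3]
After op 13 (pop): stack=[3,0] mem=[0,0,0,3]
After op 14 (+): stack=[3] mem=[0,0,0,3]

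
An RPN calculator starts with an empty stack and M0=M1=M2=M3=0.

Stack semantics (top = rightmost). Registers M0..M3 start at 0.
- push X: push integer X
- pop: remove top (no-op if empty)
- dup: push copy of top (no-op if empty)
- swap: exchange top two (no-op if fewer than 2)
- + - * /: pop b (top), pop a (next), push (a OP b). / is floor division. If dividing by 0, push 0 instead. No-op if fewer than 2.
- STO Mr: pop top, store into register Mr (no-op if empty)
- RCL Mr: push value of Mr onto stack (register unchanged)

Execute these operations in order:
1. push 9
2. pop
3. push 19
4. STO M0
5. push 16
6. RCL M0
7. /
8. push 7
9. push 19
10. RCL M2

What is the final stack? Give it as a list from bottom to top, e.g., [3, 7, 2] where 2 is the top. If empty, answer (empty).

Answer: [0, 7, 19, 0]

Derivation:
After op 1 (push 9): stack=[9] mem=[0,0,0,0]
After op 2 (pop): stack=[empty] mem=[0,0,0,0]
After op 3 (push 19): stack=[19] mem=[0,0,0,0]
After op 4 (STO M0): stack=[empty] mem=[19,0,0,0]
After op 5 (push 16): stack=[16] mem=[19,0,0,0]
After op 6 (RCL M0): stack=[16,19] mem=[19,0,0,0]
After op 7 (/): stack=[0] mem=[19,0,0,0]
After op 8 (push 7): stack=[0,7] mem=[19,0,0,0]
After op 9 (push 19): stack=[0,7,19] mem=[19,0,0,0]
After op 10 (RCL M2): stack=[0,7,19,0] mem=[19,0,0,0]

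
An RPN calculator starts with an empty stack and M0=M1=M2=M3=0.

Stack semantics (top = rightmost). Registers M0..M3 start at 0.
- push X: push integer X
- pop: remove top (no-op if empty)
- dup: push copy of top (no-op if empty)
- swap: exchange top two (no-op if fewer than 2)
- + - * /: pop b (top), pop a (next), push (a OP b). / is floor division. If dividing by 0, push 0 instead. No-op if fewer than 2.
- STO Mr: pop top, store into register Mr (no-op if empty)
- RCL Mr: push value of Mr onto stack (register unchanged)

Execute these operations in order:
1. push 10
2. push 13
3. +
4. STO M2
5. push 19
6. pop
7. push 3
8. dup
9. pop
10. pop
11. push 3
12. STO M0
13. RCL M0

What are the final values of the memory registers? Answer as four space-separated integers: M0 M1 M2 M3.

After op 1 (push 10): stack=[10] mem=[0,0,0,0]
After op 2 (push 13): stack=[10,13] mem=[0,0,0,0]
After op 3 (+): stack=[23] mem=[0,0,0,0]
After op 4 (STO M2): stack=[empty] mem=[0,0,23,0]
After op 5 (push 19): stack=[19] mem=[0,0,23,0]
After op 6 (pop): stack=[empty] mem=[0,0,23,0]
After op 7 (push 3): stack=[3] mem=[0,0,23,0]
After op 8 (dup): stack=[3,3] mem=[0,0,23,0]
After op 9 (pop): stack=[3] mem=[0,0,23,0]
After op 10 (pop): stack=[empty] mem=[0,0,23,0]
After op 11 (push 3): stack=[3] mem=[0,0,23,0]
After op 12 (STO M0): stack=[empty] mem=[3,0,23,0]
After op 13 (RCL M0): stack=[3] mem=[3,0,23,0]

Answer: 3 0 23 0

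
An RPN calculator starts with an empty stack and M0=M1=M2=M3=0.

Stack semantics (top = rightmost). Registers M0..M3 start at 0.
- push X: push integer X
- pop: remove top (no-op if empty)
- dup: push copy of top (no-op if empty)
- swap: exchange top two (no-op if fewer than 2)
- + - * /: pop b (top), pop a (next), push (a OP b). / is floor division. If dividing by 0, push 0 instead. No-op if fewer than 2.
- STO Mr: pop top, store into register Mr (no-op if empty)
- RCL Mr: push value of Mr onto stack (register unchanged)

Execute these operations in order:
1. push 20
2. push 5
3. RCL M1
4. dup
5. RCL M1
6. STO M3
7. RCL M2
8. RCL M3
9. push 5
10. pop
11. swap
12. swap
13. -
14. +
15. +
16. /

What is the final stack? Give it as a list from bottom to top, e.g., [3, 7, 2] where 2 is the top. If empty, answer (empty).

After op 1 (push 20): stack=[20] mem=[0,0,0,0]
After op 2 (push 5): stack=[20,5] mem=[0,0,0,0]
After op 3 (RCL M1): stack=[20,5,0] mem=[0,0,0,0]
After op 4 (dup): stack=[20,5,0,0] mem=[0,0,0,0]
After op 5 (RCL M1): stack=[20,5,0,0,0] mem=[0,0,0,0]
After op 6 (STO M3): stack=[20,5,0,0] mem=[0,0,0,0]
After op 7 (RCL M2): stack=[20,5,0,0,0] mem=[0,0,0,0]
After op 8 (RCL M3): stack=[20,5,0,0,0,0] mem=[0,0,0,0]
After op 9 (push 5): stack=[20,5,0,0,0,0,5] mem=[0,0,0,0]
After op 10 (pop): stack=[20,5,0,0,0,0] mem=[0,0,0,0]
After op 11 (swap): stack=[20,5,0,0,0,0] mem=[0,0,0,0]
After op 12 (swap): stack=[20,5,0,0,0,0] mem=[0,0,0,0]
After op 13 (-): stack=[20,5,0,0,0] mem=[0,0,0,0]
After op 14 (+): stack=[20,5,0,0] mem=[0,0,0,0]
After op 15 (+): stack=[20,5,0] mem=[0,0,0,0]
After op 16 (/): stack=[20,0] mem=[0,0,0,0]

Answer: [20, 0]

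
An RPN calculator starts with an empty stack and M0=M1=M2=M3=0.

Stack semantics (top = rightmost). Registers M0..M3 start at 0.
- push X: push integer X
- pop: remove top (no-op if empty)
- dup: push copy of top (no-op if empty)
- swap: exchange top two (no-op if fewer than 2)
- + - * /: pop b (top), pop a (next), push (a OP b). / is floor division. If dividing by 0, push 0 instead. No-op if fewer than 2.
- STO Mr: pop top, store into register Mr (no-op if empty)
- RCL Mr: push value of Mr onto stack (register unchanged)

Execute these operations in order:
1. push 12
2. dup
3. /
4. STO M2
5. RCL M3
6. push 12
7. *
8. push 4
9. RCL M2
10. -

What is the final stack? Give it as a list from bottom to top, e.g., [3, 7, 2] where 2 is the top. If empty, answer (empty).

After op 1 (push 12): stack=[12] mem=[0,0,0,0]
After op 2 (dup): stack=[12,12] mem=[0,0,0,0]
After op 3 (/): stack=[1] mem=[0,0,0,0]
After op 4 (STO M2): stack=[empty] mem=[0,0,1,0]
After op 5 (RCL M3): stack=[0] mem=[0,0,1,0]
After op 6 (push 12): stack=[0,12] mem=[0,0,1,0]
After op 7 (*): stack=[0] mem=[0,0,1,0]
After op 8 (push 4): stack=[0,4] mem=[0,0,1,0]
After op 9 (RCL M2): stack=[0,4,1] mem=[0,0,1,0]
After op 10 (-): stack=[0,3] mem=[0,0,1,0]

Answer: [0, 3]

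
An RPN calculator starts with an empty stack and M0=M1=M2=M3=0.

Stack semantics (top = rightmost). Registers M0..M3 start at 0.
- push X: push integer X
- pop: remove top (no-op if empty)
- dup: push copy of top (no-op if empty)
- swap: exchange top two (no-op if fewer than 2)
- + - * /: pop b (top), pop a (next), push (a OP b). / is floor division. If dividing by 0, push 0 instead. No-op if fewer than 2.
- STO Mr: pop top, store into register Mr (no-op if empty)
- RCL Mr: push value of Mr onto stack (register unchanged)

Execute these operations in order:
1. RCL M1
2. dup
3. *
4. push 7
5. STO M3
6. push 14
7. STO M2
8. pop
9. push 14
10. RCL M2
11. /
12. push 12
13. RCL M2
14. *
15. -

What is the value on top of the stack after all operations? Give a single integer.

After op 1 (RCL M1): stack=[0] mem=[0,0,0,0]
After op 2 (dup): stack=[0,0] mem=[0,0,0,0]
After op 3 (*): stack=[0] mem=[0,0,0,0]
After op 4 (push 7): stack=[0,7] mem=[0,0,0,0]
After op 5 (STO M3): stack=[0] mem=[0,0,0,7]
After op 6 (push 14): stack=[0,14] mem=[0,0,0,7]
After op 7 (STO M2): stack=[0] mem=[0,0,14,7]
After op 8 (pop): stack=[empty] mem=[0,0,14,7]
After op 9 (push 14): stack=[14] mem=[0,0,14,7]
After op 10 (RCL M2): stack=[14,14] mem=[0,0,14,7]
After op 11 (/): stack=[1] mem=[0,0,14,7]
After op 12 (push 12): stack=[1,12] mem=[0,0,14,7]
After op 13 (RCL M2): stack=[1,12,14] mem=[0,0,14,7]
After op 14 (*): stack=[1,168] mem=[0,0,14,7]
After op 15 (-): stack=[-167] mem=[0,0,14,7]

Answer: -167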